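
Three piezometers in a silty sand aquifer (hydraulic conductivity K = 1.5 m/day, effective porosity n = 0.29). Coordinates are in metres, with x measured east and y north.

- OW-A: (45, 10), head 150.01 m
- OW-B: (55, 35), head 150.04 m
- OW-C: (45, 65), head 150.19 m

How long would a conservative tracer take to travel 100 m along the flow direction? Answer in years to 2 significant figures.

Three-point gradient (reference OW-A): Δ to OW-B = (10, 25, +0.03), Δ to OW-C = (0, 55, +0.18).
∂h/∂x = -0.005182, ∂h/∂y = +0.003273 (det = 550).
|∇h| = √(-0.005182² + 0.003273²) = 0.006129
Seepage velocity v = K·i/n = 1.5 × 0.006129 / 0.29 = 0.0317 m/day.
t = 100 / 0.0317 = 3155 days = 8.64 years.

8.6 years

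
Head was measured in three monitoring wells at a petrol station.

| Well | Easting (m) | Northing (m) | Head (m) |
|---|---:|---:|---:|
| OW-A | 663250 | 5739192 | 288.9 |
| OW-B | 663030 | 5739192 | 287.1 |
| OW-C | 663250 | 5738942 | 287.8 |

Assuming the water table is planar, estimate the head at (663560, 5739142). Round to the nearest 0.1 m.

291.2 m

∂h/∂x = (287.1 − 288.9) / (663030 − 663250) = +0.008182
∂h/∂y = (287.8 − 288.9) / (5738942 − 5739192) = +0.004400
h(663560, 5739142) = 288.9 + (+0.008182)·(310) + (+0.004400)·(-50) = 288.9 +2.536 -0.220 = 291.216 m.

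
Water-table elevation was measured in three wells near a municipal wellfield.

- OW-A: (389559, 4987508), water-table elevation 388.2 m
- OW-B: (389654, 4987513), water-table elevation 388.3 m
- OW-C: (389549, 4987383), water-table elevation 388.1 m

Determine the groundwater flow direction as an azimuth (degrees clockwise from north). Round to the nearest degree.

Taking OW-A as reference: OW-B−OW-A = (95, 5, +0.1); OW-C−OW-A = (-10, -125, -0.1).
Determinant of the coordinate differences = 95·(-125) − (-10)·5 = -11825.
∂h/∂x = [(+0.1)·(-125) − (-0.1)·5] / -11825 = +0.001015
∂h/∂y = [95·(-0.1) − (-10)·(+0.1)] / -11825 = +0.0007188
Flow direction (−∇h) has components (-0.001015 E, -0.0007188 N).
Azimuth = atan2(E, N) = atan2(-0.001015, -0.0007188) = 234.7° ≈ 235°.

235°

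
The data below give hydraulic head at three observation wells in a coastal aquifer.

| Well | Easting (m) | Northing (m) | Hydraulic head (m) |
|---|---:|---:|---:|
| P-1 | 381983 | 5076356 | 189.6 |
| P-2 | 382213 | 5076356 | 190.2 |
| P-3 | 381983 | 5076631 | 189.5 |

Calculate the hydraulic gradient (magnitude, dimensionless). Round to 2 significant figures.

0.0026

∂h/∂x = (190.2 − 189.6) / (382213 − 381983) = +0.002609
∂h/∂y = (189.5 − 189.6) / (5076631 − 5076356) = -0.0003636
|∇h| = √(0.002609² + -0.0003636²) = 0.002634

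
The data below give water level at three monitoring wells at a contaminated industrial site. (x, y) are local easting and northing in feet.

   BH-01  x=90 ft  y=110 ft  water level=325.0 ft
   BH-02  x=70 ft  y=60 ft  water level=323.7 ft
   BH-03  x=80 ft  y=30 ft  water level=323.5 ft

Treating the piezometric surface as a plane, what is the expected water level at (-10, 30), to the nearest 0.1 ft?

With h = a·x + b·y + c and BH-01 as origin, the differences give:
  (-20)·a + (-50)·b = -1.3
  (-10)·a + (-80)·b = -1.5
Eliminate b (×(-80) and ×(-50), subtract): 1100·a = 29.00 → a = ∂h/∂x = +0.02636
Back-substitute: b = ∂h/∂y = +0.01545.
h(-10, 30) = 325.0 + (+0.02636)·(-100) + (+0.01545)·(-80) = 325.0 -2.636 -1.236 = 321.127 ft.

321.1 ft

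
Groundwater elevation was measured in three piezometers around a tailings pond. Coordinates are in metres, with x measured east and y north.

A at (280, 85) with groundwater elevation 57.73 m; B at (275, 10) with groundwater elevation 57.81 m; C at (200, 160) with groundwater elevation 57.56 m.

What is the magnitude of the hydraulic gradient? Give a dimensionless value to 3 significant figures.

Taking A as reference: B−A = (-5, -75, +0.08); C−A = (-80, 75, -0.17).
Solve a·Δx + b·Δy = Δh: det = (-5)·75 − (-80)·(-75) = -6375.
∂h/∂x = [(+0.08)·75 − (-0.17)·(-75)] / -6375 = +0.001059
∂h/∂y = [(-5)·(-0.17) − (-80)·(+0.08)] / -6375 = -0.001137
|∇h| = √(0.001059² + -0.001137²) = 0.001554

0.00155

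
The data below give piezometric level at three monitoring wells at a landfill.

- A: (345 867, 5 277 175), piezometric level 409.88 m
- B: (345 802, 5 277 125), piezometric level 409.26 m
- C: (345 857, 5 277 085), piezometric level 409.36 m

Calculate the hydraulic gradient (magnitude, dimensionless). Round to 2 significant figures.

Differences from A: to B (Δx, Δy, Δh) = (-65, -50, -0.62); to C = (-10, -90, -0.52).
Determinant of the coordinate differences = (-65)·(-90) − (-10)·(-50) = 5350.
∂h/∂x = [(-0.62)·(-90) − (-0.52)·(-50)] / 5350 = +0.005570
∂h/∂y = [(-65)·(-0.52) − (-10)·(-0.62)] / 5350 = +0.005159
|∇h| = √(0.005570² + 0.005159²) = 0.007592

0.0076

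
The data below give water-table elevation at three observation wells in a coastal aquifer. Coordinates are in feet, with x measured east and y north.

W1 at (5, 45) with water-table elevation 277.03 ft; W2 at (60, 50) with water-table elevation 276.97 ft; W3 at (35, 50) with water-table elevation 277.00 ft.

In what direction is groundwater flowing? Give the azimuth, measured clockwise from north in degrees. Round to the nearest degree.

With h = a·x + b·y + c and W1 as origin, the differences give:
  55·a + 5·b = -0.06
  30·a + 5·b = -0.03
Eliminate b (×5 and ×5, subtract): 125·a = -0.150 → a = ∂h/∂x = -0.001200
Back-substitute: b = ∂h/∂y = +0.001200.
Flow direction (−∇h) has components (+0.001200 E, -0.001200 N).
Azimuth = atan2(E, N) = atan2(+0.001200, -0.001200) = 135.0° ≈ 135°.

135°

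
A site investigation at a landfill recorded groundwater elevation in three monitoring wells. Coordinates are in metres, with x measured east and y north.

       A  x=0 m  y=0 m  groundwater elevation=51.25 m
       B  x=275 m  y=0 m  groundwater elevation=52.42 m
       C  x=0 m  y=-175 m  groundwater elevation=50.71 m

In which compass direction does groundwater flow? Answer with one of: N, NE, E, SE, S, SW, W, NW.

∂h/∂x = (52.42 − 51.25) / (275 − 0) = +0.004255
∂h/∂y = (50.71 − 51.25) / (-175 − 0) = +0.003086
Flow = −∇h = (-0.004255 east, -0.003086 north), which points southwest.

SW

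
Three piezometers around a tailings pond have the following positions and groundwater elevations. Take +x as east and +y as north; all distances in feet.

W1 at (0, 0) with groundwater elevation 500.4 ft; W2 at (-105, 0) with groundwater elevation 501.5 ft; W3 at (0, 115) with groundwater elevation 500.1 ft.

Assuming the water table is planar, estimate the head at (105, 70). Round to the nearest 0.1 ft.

499.1 ft

∂h/∂x = (501.5 − 500.4) / (-105 − 0) = -0.01048
∂h/∂y = (500.1 − 500.4) / (115 − 0) = -0.002609
h(105, 70) = 500.4 + (-0.01048)·(105) + (-0.002609)·(70) = 500.4 -1.100 -0.183 = 499.117 ft.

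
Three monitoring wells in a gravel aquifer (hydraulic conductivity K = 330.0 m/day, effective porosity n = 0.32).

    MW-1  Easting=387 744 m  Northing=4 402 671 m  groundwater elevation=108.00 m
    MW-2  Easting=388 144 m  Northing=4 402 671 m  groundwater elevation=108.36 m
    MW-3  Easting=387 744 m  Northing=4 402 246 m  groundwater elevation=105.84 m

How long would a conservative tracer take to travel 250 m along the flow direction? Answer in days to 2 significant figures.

∂h/∂x = (108.36 − 108.00) / (388144 − 387744) = +0.0009000
∂h/∂y = (105.84 − 108.00) / (4402246 − 4402671) = +0.005082
|∇h| = √(0.0009000² + 0.005082²) = 0.005161
Seepage velocity v = K·i/n = 330.0 × 0.005161 / 0.32 = 5.322 m/day.
t = 250 / 5.322 = 46.97 days.

47 days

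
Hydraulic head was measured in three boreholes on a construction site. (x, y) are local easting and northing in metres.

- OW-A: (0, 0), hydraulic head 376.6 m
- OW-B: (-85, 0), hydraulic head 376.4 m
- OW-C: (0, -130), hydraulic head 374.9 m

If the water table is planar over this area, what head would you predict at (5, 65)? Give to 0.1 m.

∂h/∂x = (376.4 − 376.6) / (-85 − 0) = +0.002353
∂h/∂y = (374.9 − 376.6) / (-130 − 0) = +0.01308
h(5, 65) = 376.6 + (+0.002353)·(5) + (+0.01308)·(65) = 376.6 +0.012 +0.850 = 377.462 m.

377.5 m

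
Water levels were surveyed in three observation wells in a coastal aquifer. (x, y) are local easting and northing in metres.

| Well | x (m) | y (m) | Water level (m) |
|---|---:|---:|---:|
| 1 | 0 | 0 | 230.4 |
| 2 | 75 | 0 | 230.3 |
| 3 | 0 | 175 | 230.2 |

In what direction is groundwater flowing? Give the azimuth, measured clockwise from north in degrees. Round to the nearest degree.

049°

∂h/∂x = (230.3 − 230.4) / (75 − 0) = -0.001333
∂h/∂y = (230.2 − 230.4) / (175 − 0) = -0.001143
Flow direction (−∇h) has components (+0.001333 E, +0.001143 N).
Azimuth = atan2(E, N) = atan2(+0.001333, +0.001143) = 49.4° ≈ 049°.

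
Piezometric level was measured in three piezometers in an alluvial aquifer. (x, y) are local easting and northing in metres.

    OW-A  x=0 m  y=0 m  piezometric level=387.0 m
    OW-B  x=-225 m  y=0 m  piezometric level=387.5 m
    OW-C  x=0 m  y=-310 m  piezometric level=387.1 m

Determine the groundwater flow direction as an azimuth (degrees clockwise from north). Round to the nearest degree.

∂h/∂x = (387.5 − 387.0) / (-225 − 0) = -0.002222
∂h/∂y = (387.1 − 387.0) / (-310 − 0) = -0.0003226
Flow direction (−∇h) has components (+0.002222 E, +0.0003226 N).
Azimuth = atan2(E, N) = atan2(+0.002222, +0.0003226) = 81.7° ≈ 082°.

082°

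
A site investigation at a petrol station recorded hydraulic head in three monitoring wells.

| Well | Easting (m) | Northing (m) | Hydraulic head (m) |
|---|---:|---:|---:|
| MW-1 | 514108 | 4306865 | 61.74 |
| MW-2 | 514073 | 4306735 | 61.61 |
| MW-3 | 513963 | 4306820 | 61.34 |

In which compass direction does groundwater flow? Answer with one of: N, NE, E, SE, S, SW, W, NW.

Differences from MW-1: to MW-2 (Δx, Δy, Δh) = (-35, -130, -0.13); to MW-3 = (-145, -45, -0.40).
Solve a·Δx + b·Δy = Δh: det = (-35)·(-45) − (-145)·(-130) = -17275.
∂h/∂x = [(-0.13)·(-45) − (-0.40)·(-130)] / -17275 = +0.002671
∂h/∂y = [(-35)·(-0.40) − (-145)·(-0.13)] / -17275 = +0.0002808
Flow = −∇h = (-0.002671 east, -0.0002808 north), which points west.

W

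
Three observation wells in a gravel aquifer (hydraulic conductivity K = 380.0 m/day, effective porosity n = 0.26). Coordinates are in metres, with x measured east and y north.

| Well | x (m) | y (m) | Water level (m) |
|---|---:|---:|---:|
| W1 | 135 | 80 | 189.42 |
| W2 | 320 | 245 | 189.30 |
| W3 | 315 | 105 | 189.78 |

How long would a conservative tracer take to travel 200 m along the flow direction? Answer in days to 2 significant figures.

Differences from W1: to W2 (Δx, Δy, Δh) = (185, 165, -0.12); to W3 = (180, 25, +0.36).
Determinant of the coordinate differences = 185·25 − 180·165 = -25075.
∂h/∂x = [(-0.12)·25 − (+0.36)·165] / -25075 = +0.002489
∂h/∂y = [185·(+0.36) − 180·(-0.12)] / -25075 = -0.003517
|∇h| = √(0.002489² + -0.003517²) = 0.004309
Seepage velocity v = K·i/n = 380.0 × 0.004309 / 0.26 = 6.298 m/day.
t = 200 / 6.298 = 31.76 days.

32 days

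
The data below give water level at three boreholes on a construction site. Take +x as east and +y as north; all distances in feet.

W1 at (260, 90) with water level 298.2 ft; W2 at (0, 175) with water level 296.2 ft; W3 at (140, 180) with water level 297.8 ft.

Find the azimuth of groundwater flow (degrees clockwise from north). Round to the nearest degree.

227°

With h = a·x + b·y + c and W1 as origin, the differences give:
  (-260)·a + 85·b = -2.0
  (-120)·a + 90·b = -0.4
Eliminate b (×90 and ×85, subtract): -13200·a = -146.00 → a = ∂h/∂x = +0.01106
Back-substitute: b = ∂h/∂y = +0.01030.
Flow direction (−∇h) has components (-0.01106 E, -0.01030 N).
Azimuth = atan2(E, N) = atan2(-0.01106, -0.01030) = 227.0° ≈ 227°.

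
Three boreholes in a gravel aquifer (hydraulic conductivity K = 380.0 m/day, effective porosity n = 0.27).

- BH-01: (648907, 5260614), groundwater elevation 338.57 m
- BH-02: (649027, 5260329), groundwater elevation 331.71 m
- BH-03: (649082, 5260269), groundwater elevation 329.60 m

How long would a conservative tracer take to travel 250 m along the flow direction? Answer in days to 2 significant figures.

With h = a·x + b·y + c and BH-01 as origin, the differences give:
  120·a + (-285)·b = -6.86
  175·a + (-345)·b = -8.97
Eliminate b (×(-345) and ×(-285), subtract): 8475·a = -189.750 → a = ∂h/∂x = -0.02239
Back-substitute: b = ∂h/∂y = +0.01464.
|∇h| = √(-0.02239² + 0.01464²) = 0.02675
Seepage velocity v = K·i/n = 380.0 × 0.02675 / 0.27 = 37.65 m/day.
t = 250 / 37.65 = 6.64 days.

6.6 days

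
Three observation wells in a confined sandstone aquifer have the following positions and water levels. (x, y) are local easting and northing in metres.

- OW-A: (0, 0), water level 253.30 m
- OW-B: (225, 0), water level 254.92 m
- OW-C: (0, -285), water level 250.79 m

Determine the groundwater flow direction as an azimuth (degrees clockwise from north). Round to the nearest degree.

∂h/∂x = (254.92 − 253.30) / (225 − 0) = +0.007200
∂h/∂y = (250.79 − 253.30) / (-285 − 0) = +0.008807
Flow direction (−∇h) has components (-0.007200 E, -0.008807 N).
Azimuth = atan2(E, N) = atan2(-0.007200, -0.008807) = 219.3° ≈ 219°.

219°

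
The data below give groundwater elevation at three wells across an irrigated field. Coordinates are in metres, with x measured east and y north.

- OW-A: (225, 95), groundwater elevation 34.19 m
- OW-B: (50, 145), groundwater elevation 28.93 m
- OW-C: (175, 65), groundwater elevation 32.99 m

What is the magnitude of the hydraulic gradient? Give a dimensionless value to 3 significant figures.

0.0289

Taking OW-A as reference: OW-B−OW-A = (-175, 50, -5.26); OW-C−OW-A = (-50, -30, -1.20).
Solve a·Δx + b·Δy = Δh: det = (-175)·(-30) − (-50)·50 = 7750.
∂h/∂x = [(-5.26)·(-30) − (-1.20)·50] / 7750 = +0.02810
∂h/∂y = [(-175)·(-1.20) − (-50)·(-5.26)] / 7750 = -0.006839
|∇h| = √(0.02810² + -0.006839²) = 0.02892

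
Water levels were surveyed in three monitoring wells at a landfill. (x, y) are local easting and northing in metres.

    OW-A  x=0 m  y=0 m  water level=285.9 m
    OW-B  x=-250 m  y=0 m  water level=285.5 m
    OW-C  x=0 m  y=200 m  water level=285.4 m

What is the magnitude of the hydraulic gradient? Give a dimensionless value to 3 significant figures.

∂h/∂x = (285.5 − 285.9) / (-250 − 0) = +0.001600
∂h/∂y = (285.4 − 285.9) / (200 − 0) = -0.002500
|∇h| = √(0.001600² + -0.002500²) = 0.002968

0.00297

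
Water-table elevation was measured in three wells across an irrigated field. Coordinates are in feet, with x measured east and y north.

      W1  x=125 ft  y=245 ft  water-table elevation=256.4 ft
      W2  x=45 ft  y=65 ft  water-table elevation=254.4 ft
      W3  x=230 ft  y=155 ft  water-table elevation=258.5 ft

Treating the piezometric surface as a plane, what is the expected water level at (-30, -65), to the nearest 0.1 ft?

252.6 ft

Taking W1 as reference: W2−W1 = (-80, -180, -2.0); W3−W1 = (105, -90, +2.1).
Solve a·Δx + b·Δy = Δh: det = (-80)·(-90) − 105·(-180) = 26100.
∂h/∂x = [(-2.0)·(-90) − (+2.1)·(-180)] / 26100 = +0.02138
∂h/∂y = [(-80)·(+2.1) − 105·(-2.0)] / 26100 = +0.001609
h(-30, -65) = 256.4 + (+0.02138)·(-155) + (+0.001609)·(-310) = 256.4 -3.314 -0.499 = 252.587 ft.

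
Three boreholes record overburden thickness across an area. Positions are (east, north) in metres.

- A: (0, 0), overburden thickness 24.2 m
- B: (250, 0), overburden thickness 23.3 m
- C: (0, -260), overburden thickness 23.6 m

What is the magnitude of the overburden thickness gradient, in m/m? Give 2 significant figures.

0.0043 m/m

∂d/∂x = (23.3 − 24.2) / (250 − 0) = -0.003600
∂d/∂y = (23.6 − 24.2) / (-260 − 0) = +0.002308
|∇f| = √(-0.003600² + 0.002308²) = 0.004276 m/m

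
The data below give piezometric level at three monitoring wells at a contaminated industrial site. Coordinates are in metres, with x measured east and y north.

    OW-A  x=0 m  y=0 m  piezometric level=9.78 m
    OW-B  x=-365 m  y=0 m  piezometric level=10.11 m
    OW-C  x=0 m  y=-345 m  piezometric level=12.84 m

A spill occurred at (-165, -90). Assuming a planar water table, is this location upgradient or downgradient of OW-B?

∂h/∂x = (10.11 − 9.78) / (-365 − 0) = -0.0009041
∂h/∂y = (12.84 − 9.78) / (-345 − 0) = -0.008870
Head at (-165, -90) = 9.78 + (-0.0009041)·(-165) + (-0.008870)·(-90) = 10.73 m.
That is higher than the 10.11 m at OW-B, so the point is upgradient.

upgradient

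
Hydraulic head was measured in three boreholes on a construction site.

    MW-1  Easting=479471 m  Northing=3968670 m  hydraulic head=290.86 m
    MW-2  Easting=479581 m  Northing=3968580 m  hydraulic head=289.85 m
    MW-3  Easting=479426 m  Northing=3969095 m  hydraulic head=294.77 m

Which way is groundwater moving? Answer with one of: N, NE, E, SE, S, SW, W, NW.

With h = a·x + b·y + c and MW-1 as origin, the differences give:
  110·a + (-90)·b = -1.01
  (-45)·a + 425·b = +3.91
Eliminate b (×425 and ×(-90), subtract): 42700·a = -77.350 → a = ∂h/∂x = -0.001811
Back-substitute: b = ∂h/∂y = +0.009008.
Flow = −∇h = (+0.001811 east, -0.009008 north), which points south.

S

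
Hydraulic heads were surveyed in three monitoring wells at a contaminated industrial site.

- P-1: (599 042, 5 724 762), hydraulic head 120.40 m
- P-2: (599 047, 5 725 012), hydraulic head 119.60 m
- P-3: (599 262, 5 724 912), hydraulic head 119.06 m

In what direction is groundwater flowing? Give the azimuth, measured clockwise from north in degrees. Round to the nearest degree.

052°

Differences from P-1: to P-2 (Δx, Δy, Δh) = (5, 250, -0.80); to P-3 = (220, 150, -1.34).
Determinant of the coordinate differences = 5·150 − 220·250 = -54250.
∂h/∂x = [(-0.80)·150 − (-1.34)·250] / -54250 = -0.003963
∂h/∂y = [5·(-1.34) − 220·(-0.80)] / -54250 = -0.003121
Flow direction (−∇h) has components (+0.003963 E, +0.003121 N).
Azimuth = atan2(E, N) = atan2(+0.003963, +0.003121) = 51.8° ≈ 052°.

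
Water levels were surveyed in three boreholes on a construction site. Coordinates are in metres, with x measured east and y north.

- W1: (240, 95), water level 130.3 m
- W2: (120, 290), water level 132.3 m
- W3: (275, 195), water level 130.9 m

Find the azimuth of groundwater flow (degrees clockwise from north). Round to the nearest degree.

Three-point gradient (reference W1): Δ to W2 = (-120, 195, +2.0), Δ to W3 = (35, 100, +0.6).
∂h/∂x = -0.004409, ∂h/∂y = +0.007543 (det = -18825).
Flow direction (−∇h) has components (+0.004409 E, -0.007543 N).
Azimuth = atan2(E, N) = atan2(+0.004409, -0.007543) = 149.7° ≈ 150°.

150°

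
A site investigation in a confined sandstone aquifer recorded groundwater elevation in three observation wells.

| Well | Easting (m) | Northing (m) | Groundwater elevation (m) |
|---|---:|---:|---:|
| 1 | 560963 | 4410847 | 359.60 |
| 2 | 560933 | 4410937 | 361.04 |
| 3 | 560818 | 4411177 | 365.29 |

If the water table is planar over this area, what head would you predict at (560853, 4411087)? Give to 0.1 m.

With h = a·x + b·y + c and 1 as origin, the differences give:
  (-30)·a + 90·b = +1.44
  (-145)·a + 330·b = +5.69
Eliminate b (×330 and ×90, subtract): 3150·a = -36.900 → a = ∂h/∂x = -0.01171
Back-substitute: b = ∂h/∂y = +0.01210.
h(560853, 4411087) = 359.60 + (-0.01171)·(-110) + (+0.01210)·(240) = 359.60 +1.289 +2.903 = 363.791 m.

363.8 m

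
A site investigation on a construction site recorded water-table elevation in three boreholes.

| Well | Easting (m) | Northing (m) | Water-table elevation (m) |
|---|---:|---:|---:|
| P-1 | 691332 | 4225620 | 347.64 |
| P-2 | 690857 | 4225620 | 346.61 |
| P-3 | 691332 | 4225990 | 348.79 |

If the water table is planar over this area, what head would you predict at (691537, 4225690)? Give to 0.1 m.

∂h/∂x = (346.61 − 347.64) / (690857 − 691332) = +0.002168
∂h/∂y = (348.79 − 347.64) / (4225990 − 4225620) = +0.003108
h(691537, 4225690) = 347.64 + (+0.002168)·(205) + (+0.003108)·(70) = 347.64 +0.445 +0.218 = 348.302 m.

348.3 m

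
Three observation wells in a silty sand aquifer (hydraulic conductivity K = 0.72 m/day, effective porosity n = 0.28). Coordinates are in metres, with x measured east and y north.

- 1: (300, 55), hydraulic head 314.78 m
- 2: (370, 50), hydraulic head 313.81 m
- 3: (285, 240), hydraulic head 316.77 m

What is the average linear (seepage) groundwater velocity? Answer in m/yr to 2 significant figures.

Differences from 1: to 2 (Δx, Δy, Δh) = (70, -5, -0.97); to 3 = (-15, 185, +1.99).
Determinant of the coordinate differences = 70·185 − (-15)·(-5) = 12875.
∂h/∂x = [(-0.97)·185 − (+1.99)·(-5)] / 12875 = -0.01317
∂h/∂y = [70·(+1.99) − (-15)·(-0.97)] / 12875 = +0.009689
|∇h| = √(-0.01317² + 0.009689²) = 0.01635
Seepage velocity v = K·i/n = 0.72 × 0.01635 / 0.28 = 0.04204 m/day = 15.36 m/yr.

15 m/yr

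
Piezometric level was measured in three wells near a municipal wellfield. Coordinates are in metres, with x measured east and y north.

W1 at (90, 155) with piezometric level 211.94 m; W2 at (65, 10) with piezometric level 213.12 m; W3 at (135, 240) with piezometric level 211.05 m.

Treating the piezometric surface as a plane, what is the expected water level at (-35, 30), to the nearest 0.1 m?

213.6 m

Differences from W1: to W2 (Δx, Δy, Δh) = (-25, -145, +1.18); to W3 = (45, 85, -0.89).
Solve a·Δx + b·Δy = Δh: det = (-25)·85 − 45·(-145) = 4400.
∂h/∂x = [(+1.18)·85 − (-0.89)·(-145)] / 4400 = -0.006534
∂h/∂y = [(-25)·(-0.89) − 45·(+1.18)] / 4400 = -0.007011
h(-35, 30) = 211.94 + (-0.006534)·(-125) + (-0.007011)·(-125) = 211.94 +0.817 +0.876 = 213.633 m.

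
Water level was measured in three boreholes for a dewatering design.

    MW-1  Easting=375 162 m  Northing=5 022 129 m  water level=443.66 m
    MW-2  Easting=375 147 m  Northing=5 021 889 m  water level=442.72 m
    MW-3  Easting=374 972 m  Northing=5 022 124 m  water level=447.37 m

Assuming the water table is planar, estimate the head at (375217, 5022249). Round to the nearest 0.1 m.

Three-point gradient (reference MW-1): Δ to MW-2 = (-15, -240, -0.94), Δ to MW-3 = (-190, -5, +3.71).
∂h/∂x = -0.01966, ∂h/∂y = +0.005146 (det = -45525).
h(375217, 5022249) = 443.66 + (-0.01966)·(55) + (+0.005146)·(120) = 443.66 -1.081 +0.617 = 443.196 m.

443.2 m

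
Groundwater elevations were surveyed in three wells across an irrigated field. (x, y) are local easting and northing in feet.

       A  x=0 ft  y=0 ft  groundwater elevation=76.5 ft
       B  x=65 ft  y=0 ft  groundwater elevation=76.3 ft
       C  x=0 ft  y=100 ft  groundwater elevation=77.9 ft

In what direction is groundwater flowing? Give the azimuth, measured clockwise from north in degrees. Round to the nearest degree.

168°

∂h/∂x = (76.3 − 76.5) / (65 − 0) = -0.003077
∂h/∂y = (77.9 − 76.5) / (100 − 0) = +0.01400
Flow direction (−∇h) has components (+0.003077 E, -0.01400 N).
Azimuth = atan2(E, N) = atan2(+0.003077, -0.01400) = 167.6° ≈ 168°.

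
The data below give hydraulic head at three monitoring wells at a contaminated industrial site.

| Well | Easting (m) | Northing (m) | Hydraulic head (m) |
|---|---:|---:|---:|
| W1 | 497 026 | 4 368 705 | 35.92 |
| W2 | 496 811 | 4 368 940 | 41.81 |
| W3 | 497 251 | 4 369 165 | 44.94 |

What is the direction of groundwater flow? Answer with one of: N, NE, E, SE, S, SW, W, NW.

S

Taking W1 as reference: W2−W1 = (-215, 235, +5.89); W3−W1 = (225, 460, +9.02).
Determinant of the coordinate differences = (-215)·460 − 225·235 = -151775.
∂h/∂x = [(+5.89)·460 − (+9.02)·235] / -151775 = -0.003885
∂h/∂y = [(-215)·(+9.02) − 225·(+5.89)] / -151775 = +0.02151
Flow = −∇h = (+0.003885 east, -0.02151 north), which points south.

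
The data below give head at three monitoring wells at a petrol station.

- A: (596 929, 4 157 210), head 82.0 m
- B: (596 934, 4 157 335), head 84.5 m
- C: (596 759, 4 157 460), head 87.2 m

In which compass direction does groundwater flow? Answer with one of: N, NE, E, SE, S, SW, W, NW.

S

Taking A as reference: B−A = (5, 125, +2.5); C−A = (-170, 250, +5.2).
Determinant of the coordinate differences = 5·250 − (-170)·125 = 22500.
∂h/∂x = [(+2.5)·250 − (+5.2)·125] / 22500 = -0.001111
∂h/∂y = [5·(+5.2) − (-170)·(+2.5)] / 22500 = +0.02004
Flow = −∇h = (+0.001111 east, -0.02004 north), which points south.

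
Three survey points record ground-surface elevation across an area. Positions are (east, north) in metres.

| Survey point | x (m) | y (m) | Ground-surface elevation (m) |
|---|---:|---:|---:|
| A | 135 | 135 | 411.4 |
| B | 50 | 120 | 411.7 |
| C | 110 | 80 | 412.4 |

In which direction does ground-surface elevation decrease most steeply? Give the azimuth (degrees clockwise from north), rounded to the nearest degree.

Differences from A: to B (Δx, Δy, Δh) = (-85, -15, +0.3); to C = (-25, -55, +1.0).
Solve a·Δx + b·Δy = Δz: det = (-85)·(-55) − (-25)·(-15) = 4300.
∂z/∂x = [(+0.3)·(-55) − (+1.0)·(-15)] / 4300 = -0.0003488
∂z/∂y = [(-85)·(+1.0) − (-25)·(+0.3)] / 4300 = -0.01802
Steepest decrease is along −∇f: components (+0.0003488 E, +0.01802 N).
Azimuth = atan2(+0.0003488, +0.01802) = 1.1° ≈ 001°.

001°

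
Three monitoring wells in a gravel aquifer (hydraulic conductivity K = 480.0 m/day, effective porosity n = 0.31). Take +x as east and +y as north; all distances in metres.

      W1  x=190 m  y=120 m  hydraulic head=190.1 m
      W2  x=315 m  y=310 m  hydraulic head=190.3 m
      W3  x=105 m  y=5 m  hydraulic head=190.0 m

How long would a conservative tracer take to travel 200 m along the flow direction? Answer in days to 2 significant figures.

38 days

Three-point gradient (reference W1): Δ to W2 = (125, 190, +0.2), Δ to W3 = (-85, -115, -0.1).
∂h/∂x = -0.002254, ∂h/∂y = +0.002535 (det = 1775).
|∇h| = √(-0.002254² + 0.002535²) = 0.003392
Seepage velocity v = K·i/n = 480.0 × 0.003392 / 0.31 = 5.252 m/day.
t = 200 / 5.252 = 38.08 days.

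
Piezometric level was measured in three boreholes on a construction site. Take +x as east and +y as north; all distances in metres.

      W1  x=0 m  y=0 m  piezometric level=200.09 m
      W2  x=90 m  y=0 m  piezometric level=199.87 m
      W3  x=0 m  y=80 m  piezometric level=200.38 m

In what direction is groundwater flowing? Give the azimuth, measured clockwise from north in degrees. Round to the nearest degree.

∂h/∂x = (199.87 − 200.09) / (90 − 0) = -0.002444
∂h/∂y = (200.38 − 200.09) / (80 − 0) = +0.003625
Flow direction (−∇h) has components (+0.002444 E, -0.003625 N).
Azimuth = atan2(E, N) = atan2(+0.002444, -0.003625) = 146.0° ≈ 146°.

146°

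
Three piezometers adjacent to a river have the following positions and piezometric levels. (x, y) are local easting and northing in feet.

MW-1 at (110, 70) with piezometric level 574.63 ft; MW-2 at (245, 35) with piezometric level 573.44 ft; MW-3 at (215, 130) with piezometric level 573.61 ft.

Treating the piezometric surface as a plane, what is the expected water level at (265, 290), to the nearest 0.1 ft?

With h = a·x + b·y + c and MW-1 as origin, the differences give:
  135·a + (-35)·b = -1.19
  105·a + 60·b = -1.02
Eliminate b (×60 and ×(-35), subtract): 11775·a = -107.100 → a = ∂h/∂x = -0.009096
Back-substitute: b = ∂h/∂y = -0.001083.
h(265, 290) = 574.63 + (-0.009096)·(155) + (-0.001083)·(220) = 574.63 -1.410 -0.238 = 572.982 ft.

573.0 ft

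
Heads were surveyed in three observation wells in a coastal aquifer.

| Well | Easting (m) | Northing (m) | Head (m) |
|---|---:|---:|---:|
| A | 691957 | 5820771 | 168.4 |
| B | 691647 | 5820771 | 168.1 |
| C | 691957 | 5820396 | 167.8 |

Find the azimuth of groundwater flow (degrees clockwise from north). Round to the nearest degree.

211°

∂h/∂x = (168.1 − 168.4) / (691647 − 691957) = +0.0009677
∂h/∂y = (167.8 − 168.4) / (5820396 − 5820771) = +0.001600
Flow direction (−∇h) has components (-0.0009677 E, -0.001600 N).
Azimuth = atan2(E, N) = atan2(-0.0009677, -0.001600) = 211.2° ≈ 211°.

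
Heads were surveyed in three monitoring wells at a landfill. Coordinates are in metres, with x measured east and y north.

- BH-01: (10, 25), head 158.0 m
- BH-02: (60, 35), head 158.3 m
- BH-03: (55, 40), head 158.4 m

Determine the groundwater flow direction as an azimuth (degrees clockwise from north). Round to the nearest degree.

184°

Taking BH-01 as reference: BH-02−BH-01 = (50, 10, +0.3); BH-03−BH-01 = (45, 15, +0.4).
Solve a·Δx + b·Δy = Δh: det = 50·15 − 45·10 = 300.
∂h/∂x = [(+0.3)·15 − (+0.4)·10] / 300 = +0.001667
∂h/∂y = [50·(+0.4) − 45·(+0.3)] / 300 = +0.02167
Flow direction (−∇h) has components (-0.001667 E, -0.02167 N).
Azimuth = atan2(E, N) = atan2(-0.001667, -0.02167) = 184.4° ≈ 184°.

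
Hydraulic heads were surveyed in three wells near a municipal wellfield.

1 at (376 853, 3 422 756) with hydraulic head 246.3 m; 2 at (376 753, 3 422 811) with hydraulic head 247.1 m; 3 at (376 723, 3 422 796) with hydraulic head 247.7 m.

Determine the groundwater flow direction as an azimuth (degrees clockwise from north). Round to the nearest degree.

051°

Taking 1 as reference: 2−1 = (-100, 55, +0.8); 3−1 = (-130, 40, +1.4).
Determinant of the coordinate differences = (-100)·40 − (-130)·55 = 3150.
∂h/∂x = [(+0.8)·40 − (+1.4)·55] / 3150 = -0.01429
∂h/∂y = [(-100)·(+1.4) − (-130)·(+0.8)] / 3150 = -0.01143
Flow direction (−∇h) has components (+0.01429 E, +0.01143 N).
Azimuth = atan2(E, N) = atan2(+0.01429, +0.01143) = 51.3° ≈ 051°.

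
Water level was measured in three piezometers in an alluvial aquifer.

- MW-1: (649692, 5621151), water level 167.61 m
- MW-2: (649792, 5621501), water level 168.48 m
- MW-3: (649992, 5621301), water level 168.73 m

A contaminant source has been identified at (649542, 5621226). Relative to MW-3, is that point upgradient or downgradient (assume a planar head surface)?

Differences from MW-1: to MW-2 (Δx, Δy, Δh) = (100, 350, +0.87); to MW-3 = (300, 150, +1.12).
Solve a·Δx + b·Δy = Δh: det = 100·150 − 300·350 = -90000.
∂h/∂x = [(+0.87)·150 − (+1.12)·350] / -90000 = +0.002906
∂h/∂y = [100·(+1.12) − 300·(+0.87)] / -90000 = +0.001656
Head at (649542, 5621226) = 167.61 + (+0.002906)·(-150) + (+0.001656)·(75) = 167.30 m.
That is lower than the 168.73 m at MW-3, so the point is downgradient.

downgradient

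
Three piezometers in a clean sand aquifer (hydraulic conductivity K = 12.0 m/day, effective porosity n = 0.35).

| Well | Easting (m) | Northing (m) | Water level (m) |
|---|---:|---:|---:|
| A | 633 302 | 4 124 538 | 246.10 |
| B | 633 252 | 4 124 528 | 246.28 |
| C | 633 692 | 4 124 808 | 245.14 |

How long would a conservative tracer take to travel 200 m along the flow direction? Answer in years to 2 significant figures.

With h = a·x + b·y + c and A as origin, the differences give:
  (-50)·a + (-10)·b = +0.18
  390·a + 270·b = -0.96
Eliminate b (×270 and ×(-10), subtract): -9600·a = 39.000 → a = ∂h/∂x = -0.004063
Back-substitute: b = ∂h/∂y = +0.002313.
|∇h| = √(-0.004063² + 0.002313²) = 0.004675
Seepage velocity v = K·i/n = 12.0 × 0.004675 / 0.35 = 0.1603 m/day.
t = 200 / 0.1603 = 1248 days = 3.42 years.

3.4 years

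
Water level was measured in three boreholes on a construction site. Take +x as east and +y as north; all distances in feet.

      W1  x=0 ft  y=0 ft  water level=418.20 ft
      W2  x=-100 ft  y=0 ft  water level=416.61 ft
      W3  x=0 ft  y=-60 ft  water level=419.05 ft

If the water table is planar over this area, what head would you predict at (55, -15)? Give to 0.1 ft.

∂h/∂x = (416.61 − 418.20) / (-100 − 0) = +0.01590
∂h/∂y = (419.05 − 418.20) / (-60 − 0) = -0.01417
h(55, -15) = 418.20 + (+0.01590)·(55) + (-0.01417)·(-15) = 418.20 +0.874 +0.213 = 419.287 ft.

419.3 ft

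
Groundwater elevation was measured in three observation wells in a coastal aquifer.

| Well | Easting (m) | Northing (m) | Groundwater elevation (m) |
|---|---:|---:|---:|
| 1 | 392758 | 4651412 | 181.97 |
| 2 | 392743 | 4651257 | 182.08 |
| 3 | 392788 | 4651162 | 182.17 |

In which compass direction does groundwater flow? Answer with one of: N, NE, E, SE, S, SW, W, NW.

Differences from 1: to 2 (Δx, Δy, Δh) = (-15, -155, +0.11); to 3 = (30, -250, +0.20).
Solve a·Δx + b·Δy = Δh: det = (-15)·(-250) − 30·(-155) = 8400.
∂h/∂x = [(+0.11)·(-250) − (+0.20)·(-155)] / 8400 = +0.0004167
∂h/∂y = [(-15)·(+0.20) − 30·(+0.11)] / 8400 = -0.0007500
Flow = −∇h = (-0.0004167 east, +0.0007500 north), which points northwest.

NW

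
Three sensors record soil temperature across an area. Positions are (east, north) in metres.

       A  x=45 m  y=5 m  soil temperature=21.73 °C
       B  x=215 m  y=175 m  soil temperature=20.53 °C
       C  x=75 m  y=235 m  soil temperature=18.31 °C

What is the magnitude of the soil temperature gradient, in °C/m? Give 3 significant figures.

Three-point gradient (reference A): Δ to B = (170, 170, -1.20), Δ to C = (30, 230, -3.42).
∂T/∂x = +0.008982, ∂T/∂y = -0.01604 (det = 34000).
|∇f| = √(0.008982² + -0.01604²) = 0.01838 °C/m

0.0184 °C/m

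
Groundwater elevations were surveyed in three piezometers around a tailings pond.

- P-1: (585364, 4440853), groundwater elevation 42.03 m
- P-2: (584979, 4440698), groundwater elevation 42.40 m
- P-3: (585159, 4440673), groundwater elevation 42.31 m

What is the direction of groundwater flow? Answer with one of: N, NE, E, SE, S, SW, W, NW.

NE

With h = a·x + b·y + c and P-1 as origin, the differences give:
  (-385)·a + (-155)·b = +0.37
  (-205)·a + (-180)·b = +0.28
Eliminate b (×(-180) and ×(-155), subtract): 37525·a = -23.200 → a = ∂h/∂x = -0.0006183
Back-substitute: b = ∂h/∂y = -0.0008514.
Flow = −∇h = (+0.0006183 east, +0.0008514 north), which points northeast.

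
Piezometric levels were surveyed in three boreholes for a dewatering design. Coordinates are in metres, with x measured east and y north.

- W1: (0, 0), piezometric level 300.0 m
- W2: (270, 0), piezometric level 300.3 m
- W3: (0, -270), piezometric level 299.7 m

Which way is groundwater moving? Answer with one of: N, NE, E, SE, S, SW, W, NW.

SW

∂h/∂x = (300.3 − 300.0) / (270 − 0) = +0.001111
∂h/∂y = (299.7 − 300.0) / (-270 − 0) = +0.001111
Flow = −∇h = (-0.001111 east, -0.001111 north), which points southwest.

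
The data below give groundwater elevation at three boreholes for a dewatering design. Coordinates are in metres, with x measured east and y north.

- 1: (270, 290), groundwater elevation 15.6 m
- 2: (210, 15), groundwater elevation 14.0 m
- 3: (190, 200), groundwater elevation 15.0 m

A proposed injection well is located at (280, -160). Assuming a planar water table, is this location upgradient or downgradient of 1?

downgradient

Differences from 1: to 2 (Δx, Δy, Δh) = (-60, -275, -1.6); to 3 = (-80, -90, -0.6).
Solve a·Δx + b·Δy = Δh: det = (-60)·(-90) − (-80)·(-275) = -16600.
∂h/∂x = [(-1.6)·(-90) − (-0.6)·(-275)] / -16600 = +0.001265
∂h/∂y = [(-60)·(-0.6) − (-80)·(-1.6)] / -16600 = +0.005542
Head at (280, -160) = 15.6 + (+0.001265)·(10) + (+0.005542)·(-450) = 13.12 m.
That is lower than the 15.6 m at 1, so the point is downgradient.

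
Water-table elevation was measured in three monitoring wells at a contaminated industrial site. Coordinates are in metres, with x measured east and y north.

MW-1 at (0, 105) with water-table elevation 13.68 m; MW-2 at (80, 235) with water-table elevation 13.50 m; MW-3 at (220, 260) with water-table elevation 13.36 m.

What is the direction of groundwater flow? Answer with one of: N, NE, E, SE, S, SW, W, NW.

Three-point gradient (reference MW-1): Δ to MW-2 = (80, 130, -0.18), Δ to MW-3 = (220, 155, -0.32).
∂h/∂x = -0.0008457, ∂h/∂y = -0.0008642 (det = -16200).
Flow = −∇h = (+0.0008457 east, +0.0008642 north), which points northeast.

NE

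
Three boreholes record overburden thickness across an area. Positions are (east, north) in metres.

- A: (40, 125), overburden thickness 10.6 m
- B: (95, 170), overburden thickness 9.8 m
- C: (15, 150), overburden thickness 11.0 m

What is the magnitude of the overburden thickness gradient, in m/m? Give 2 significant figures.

0.015 m/m

Taking A as reference: B−A = (55, 45, -0.8); C−A = (-25, 25, +0.4).
Solve a·Δx + b·Δy = Δd: det = 55·25 − (-25)·45 = 2500.
∂d/∂x = [(-0.8)·25 − (+0.4)·45] / 2500 = -0.01520
∂d/∂y = [55·(+0.4) − (-25)·(-0.8)] / 2500 = +0.0008000
|∇f| = √(-0.01520² + 0.0008000²) = 0.01522 m/m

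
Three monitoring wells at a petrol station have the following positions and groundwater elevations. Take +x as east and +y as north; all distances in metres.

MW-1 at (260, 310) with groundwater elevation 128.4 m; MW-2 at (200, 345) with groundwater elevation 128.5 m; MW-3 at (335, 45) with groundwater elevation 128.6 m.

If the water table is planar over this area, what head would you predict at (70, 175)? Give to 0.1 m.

Three-point gradient (reference MW-1): Δ to MW-2 = (-60, 35, +0.1), Δ to MW-3 = (75, -265, +0.2).
∂h/∂x = -0.002524, ∂h/∂y = -0.001469 (det = 13275).
h(70, 175) = 128.4 + (-0.002524)·(-190) + (-0.001469)·(-135) = 128.4 +0.479 +0.198 = 129.078 m.

129.1 m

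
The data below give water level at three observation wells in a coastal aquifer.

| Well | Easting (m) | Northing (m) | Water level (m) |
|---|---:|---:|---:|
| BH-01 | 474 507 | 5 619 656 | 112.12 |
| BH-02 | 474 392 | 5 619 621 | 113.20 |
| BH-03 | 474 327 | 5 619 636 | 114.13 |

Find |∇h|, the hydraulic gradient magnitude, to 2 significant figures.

Three-point gradient (reference BH-01): Δ to BH-02 = (-115, -35, +1.08), Δ to BH-03 = (-180, -20, +2.01).
∂h/∂x = -0.01219, ∂h/∂y = +0.009187 (det = -4000).
|∇h| = √(-0.01219² + 0.009187²) = 0.01526

0.015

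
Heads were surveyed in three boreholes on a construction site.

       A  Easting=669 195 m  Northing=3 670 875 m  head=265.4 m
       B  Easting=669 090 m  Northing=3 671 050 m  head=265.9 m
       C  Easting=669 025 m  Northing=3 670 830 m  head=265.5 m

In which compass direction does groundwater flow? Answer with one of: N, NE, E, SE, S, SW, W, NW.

Three-point gradient (reference A): Δ to B = (-105, 175, +0.5), Δ to C = (-170, -45, +0.1).
∂h/∂x = -0.001160, ∂h/∂y = +0.002161 (det = 34475).
Flow = −∇h = (+0.001160 east, -0.002161 north), which points southeast.

SE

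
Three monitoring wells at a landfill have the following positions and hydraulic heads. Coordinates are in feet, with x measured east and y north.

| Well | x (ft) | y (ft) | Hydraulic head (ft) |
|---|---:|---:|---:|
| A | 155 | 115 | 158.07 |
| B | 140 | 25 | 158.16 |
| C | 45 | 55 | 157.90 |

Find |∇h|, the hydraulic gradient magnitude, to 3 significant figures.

0.00268

Taking A as reference: B−A = (-15, -90, +0.09); C−A = (-110, -60, -0.17).
Solve a·Δx + b·Δy = Δh: det = (-15)·(-60) − (-110)·(-90) = -9000.
∂h/∂x = [(+0.09)·(-60) − (-0.17)·(-90)] / -9000 = +0.002300
∂h/∂y = [(-15)·(-0.17) − (-110)·(+0.09)] / -9000 = -0.001383
|∇h| = √(0.002300² + -0.001383²) = 0.002684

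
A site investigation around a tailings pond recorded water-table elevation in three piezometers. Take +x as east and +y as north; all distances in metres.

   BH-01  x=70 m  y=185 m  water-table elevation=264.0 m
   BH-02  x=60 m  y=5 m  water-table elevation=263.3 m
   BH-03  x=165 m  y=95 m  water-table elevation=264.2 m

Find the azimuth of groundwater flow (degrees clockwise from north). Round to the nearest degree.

With h = a·x + b·y + c and BH-01 as origin, the differences give:
  (-10)·a + (-180)·b = -0.7
  95·a + (-90)·b = +0.2
Eliminate b (×(-90) and ×(-180), subtract): 18000·a = 99.00 → a = ∂h/∂x = +0.005500
Back-substitute: b = ∂h/∂y = +0.003583.
Flow direction (−∇h) has components (-0.005500 E, -0.003583 N).
Azimuth = atan2(E, N) = atan2(-0.005500, -0.003583) = 236.9° ≈ 237°.

237°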